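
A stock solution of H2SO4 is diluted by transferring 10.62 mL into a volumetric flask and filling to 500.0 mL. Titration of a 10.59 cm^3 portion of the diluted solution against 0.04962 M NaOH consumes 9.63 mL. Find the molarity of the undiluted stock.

1.06 M

n(NaOH) = 0.04962 x 0.009630 = 0.0004778 mol.
n(H2SO4) in the aliquot = 0.0004778 x 1/2 = 0.0002389 mol.
[diluted H2SO4] = 0.0002389 / 0.01059 = 0.02256 M.
Dilution factor = 500.0/10.62 = 47.08, so [stock] = 0.02256 x 47.08 = 1.06 M.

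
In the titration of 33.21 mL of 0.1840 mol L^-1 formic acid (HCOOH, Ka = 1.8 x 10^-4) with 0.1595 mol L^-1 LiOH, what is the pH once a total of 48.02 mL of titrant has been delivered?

n(acid) = 0.1840 x 0.03321 = 0.006111 mol; n(LiOH) added = 0.1595 x 0.04802 = 0.007659 mol.
Base is in excess by 0.007659 - 0.006111 = 0.001549 mol in a total volume of 0.08123 L.
[OH^-] = 0.001549/0.08123 = 0.01906 M, so pOH = 1.72 and pH = 14.00 - 1.72 = 12.28.

12.28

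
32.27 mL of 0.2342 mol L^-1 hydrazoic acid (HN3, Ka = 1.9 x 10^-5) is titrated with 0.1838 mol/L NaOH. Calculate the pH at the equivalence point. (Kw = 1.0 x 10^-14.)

8.87

n(HN3) = 0.2342 x 0.03227 = 0.007558 mol; V(NaOH) at equivalence = 0.007558/0.1838 = 0.04112 L.
At equivalence all the acid is converted to N3-; total volume = 0.03227 + 0.04112 = 0.07339 L, so [N3-] = 0.007558/0.07339 = 0.1030 M.
Kb = Kw/Ka = 1.0e-14 / 1.9 x 10^-5 = 5.26e-10.
[OH^-] = sqrt(Kb x [N3-]) = sqrt(5.26e-10 x 0.1030) = 7.36e-6 M.
pOH = 5.13, so pH = 14.00 - 5.13 = 8.87.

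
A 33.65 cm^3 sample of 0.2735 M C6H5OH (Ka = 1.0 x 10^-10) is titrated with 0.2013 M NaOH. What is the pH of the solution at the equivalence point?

n(C6H5OH) = 0.2735 x 0.03365 = 0.009203 mol; V(NaOH) at equivalence = 0.009203/0.2013 = 0.04572 L.
At equivalence all the acid is converted to C6H5O-; total volume = 0.03365 + 0.04572 = 0.07937 L, so [C6H5O-] = 0.009203/0.07937 = 0.1160 M.
Kb = Kw/Ka = 1.0e-14 / 1.0 x 10^-10 = 0.000100.
[OH^-] = sqrt(Kb x [C6H5O-]) = sqrt(0.000100 x 0.1160) = 0.00341 M.
pOH = 2.47, so pH = 14.00 - 2.47 = 11.53.

11.53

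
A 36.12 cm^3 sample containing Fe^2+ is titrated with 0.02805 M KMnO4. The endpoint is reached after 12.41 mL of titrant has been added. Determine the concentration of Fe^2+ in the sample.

n(KMnO4) = 0.02805 x 0.01241 = 0.0003481 mol.
From the balanced equation, 1 mol KMnO4 reacts with 5 mol Fe^2+, so n(Fe^2+) = 0.0003481 x 5/1 = 0.001741 mol.
[Fe^2+] = 0.001741 / 0.03612 L = 0.0482 M.

0.0482 M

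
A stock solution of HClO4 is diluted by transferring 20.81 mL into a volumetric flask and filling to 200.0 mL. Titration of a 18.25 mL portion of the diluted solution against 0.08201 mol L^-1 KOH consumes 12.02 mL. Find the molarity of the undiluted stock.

n(KOH) = 0.08201 x 0.01202 = 0.0009858 mol.
n(HClO4) in the aliquot = 0.0009858 mol.
[diluted HClO4] = 0.0009858 / 0.01825 = 0.05401 M.
Dilution factor = 200.0/20.81 = 9.611, so [stock] = 0.05401 x 9.611 = 0.519 M.

0.519 M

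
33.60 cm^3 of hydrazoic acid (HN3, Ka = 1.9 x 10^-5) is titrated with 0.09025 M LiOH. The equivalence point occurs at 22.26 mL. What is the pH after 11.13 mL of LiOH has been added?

11.13 mL is exactly half the equivalence volume (22.26/2), i.e. the half-equivalence point.
There, n(HA) = n(A^-), so pH = pKa = -log(1.9 x 10^-5) = 4.72.

4.72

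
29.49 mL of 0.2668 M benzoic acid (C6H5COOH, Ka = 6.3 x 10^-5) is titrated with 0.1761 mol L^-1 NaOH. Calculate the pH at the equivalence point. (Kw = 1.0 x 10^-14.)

n(C6H5COOH) = 0.2668 x 0.02949 = 0.007868 mol; V(NaOH) at equivalence = 0.007868/0.1761 = 0.04468 L.
At equivalence all the acid is converted to C6H5COO-; total volume = 0.02949 + 0.04468 = 0.07417 L, so [C6H5COO-] = 0.007868/0.07417 = 0.1061 M.
Kb = Kw/Ka = 1.0e-14 / 6.3 x 10^-5 = 1.59e-10.
[OH^-] = sqrt(Kb x [C6H5COO-]) = sqrt(1.59e-10 x 0.1061) = 4.10e-6 M.
pOH = 5.39, so pH = 14.00 - 5.39 = 8.61.

8.61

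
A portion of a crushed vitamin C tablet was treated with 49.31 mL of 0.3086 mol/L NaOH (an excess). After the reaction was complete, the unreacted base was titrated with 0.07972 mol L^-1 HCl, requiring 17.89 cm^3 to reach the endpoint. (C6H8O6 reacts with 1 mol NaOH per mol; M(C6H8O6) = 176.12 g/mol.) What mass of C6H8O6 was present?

2.43 g

Total n(NaOH) added = 0.3086 x 0.04931 = 0.01522 mol.
n(HCl) used = 0.07972 x 0.01789 = 0.001426 mol, which equals the excess n(NaOH).
So n(NaOH) consumed by the sample = 0.01522 - 0.001426 = 0.01379 mol.
n(C6H8O6) = 0.01379 / 1 = 0.01379 mol.
mass = 0.01379 mol x 176.12 g/mol = 2.43 g.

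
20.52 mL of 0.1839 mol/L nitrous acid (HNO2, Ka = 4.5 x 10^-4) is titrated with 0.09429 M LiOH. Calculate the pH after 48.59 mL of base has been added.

n(acid) = 0.1839 x 0.02052 = 0.003774 mol; n(LiOH) added = 0.09429 x 0.04859 = 0.004582 mol.
Base is in excess by 0.004582 - 0.003774 = 0.0008079 mol in a total volume of 0.06911 L.
[OH^-] = 0.0008079/0.06911 = 0.01169 M, so pOH = 1.93 and pH = 14.00 - 1.93 = 12.07.

12.07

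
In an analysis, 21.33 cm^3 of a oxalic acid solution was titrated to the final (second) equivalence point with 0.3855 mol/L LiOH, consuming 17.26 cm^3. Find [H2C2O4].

n(LiOH) = 0.3855 x 0.01726 = 0.006654 mol.
At the final (second) equivalence point, 2 mol OH^- react per mol H2C2O4, so n(H2C2O4) = 0.006654 / 2 = 0.003327 mol.
[H2C2O4] = 0.003327 / 0.02133 L = 0.156 M.

0.156 M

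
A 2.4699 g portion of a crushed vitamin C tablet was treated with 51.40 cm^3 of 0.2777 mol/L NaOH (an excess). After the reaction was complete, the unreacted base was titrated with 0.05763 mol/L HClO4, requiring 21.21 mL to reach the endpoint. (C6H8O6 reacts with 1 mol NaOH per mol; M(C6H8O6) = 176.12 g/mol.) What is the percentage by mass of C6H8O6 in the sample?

93.1%

Total n(NaOH) added = 0.2777 x 0.05140 = 0.01427 mol.
n(HClO4) used = 0.05763 x 0.02121 = 0.001222 mol, which equals the excess n(NaOH).
So n(NaOH) consumed by the sample = 0.01427 - 0.001222 = 0.01305 mol.
n(C6H8O6) = 0.01305 / 1 = 0.01305 mol.
mass C6H8O6 = 0.01305 x 176.12 = 2.299 g, so %C6H8O6 = 2.299/2.4699 x 100 = 93.1%.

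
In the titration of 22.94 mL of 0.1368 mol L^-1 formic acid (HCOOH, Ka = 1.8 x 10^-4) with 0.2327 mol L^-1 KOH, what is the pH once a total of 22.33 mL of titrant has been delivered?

n(acid) = 0.1368 x 0.02294 = 0.003138 mol; n(KOH) added = 0.2327 x 0.02233 = 0.005196 mol.
Base is in excess by 0.005196 - 0.003138 = 0.002058 mol in a total volume of 0.04527 L.
[OH^-] = 0.002058/0.04527 = 0.04546 M, so pOH = 1.34 and pH = 14.00 - 1.34 = 12.66.

12.66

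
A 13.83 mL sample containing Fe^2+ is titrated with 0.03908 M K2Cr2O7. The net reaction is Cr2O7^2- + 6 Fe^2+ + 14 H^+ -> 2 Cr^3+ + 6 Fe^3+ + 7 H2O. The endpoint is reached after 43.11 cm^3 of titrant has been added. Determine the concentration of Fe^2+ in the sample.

n(K2Cr2O7) = 0.03908 x 0.04311 = 0.001685 mol.
From the balanced equation, 1 mol K2Cr2O7 reacts with 6 mol Fe^2+, so n(Fe^2+) = 0.001685 x 6/1 = 0.01011 mol.
[Fe^2+] = 0.01011 / 0.01383 L = 0.731 M.

0.731 M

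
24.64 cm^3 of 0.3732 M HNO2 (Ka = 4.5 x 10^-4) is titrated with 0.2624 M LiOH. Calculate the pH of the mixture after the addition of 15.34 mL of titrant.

Initial n(HNO2) = 0.3732 x 0.02464 = 0.009196 mol.
n(LiOH) added = 0.2624 x 0.01534 = 0.004025 mol, converting that many moles of HNO2 to NO2-.
Remaining n(HNO2) = 0.005170 mol; n(NO2-) = 0.004025 mol.
By Henderson-Hasselbalch, pH = pKa + log([A^-]/[HA]) = 3.35 + log(0.004025/0.005170) = 3.35 + (-0.11) = 3.24.

3.24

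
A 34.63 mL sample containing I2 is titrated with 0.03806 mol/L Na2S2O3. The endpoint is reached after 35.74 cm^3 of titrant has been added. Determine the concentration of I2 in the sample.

n(Na2S2O3) = 0.03806 x 0.03574 = 0.001360 mol.
From the balanced equation, 2 mol Na2S2O3 reacts with 1 mol I2, so n(I2) = 0.001360 x 1/2 = 0.0006801 mol.
[I2] = 0.0006801 / 0.03463 L = 0.0196 M.

0.0196 M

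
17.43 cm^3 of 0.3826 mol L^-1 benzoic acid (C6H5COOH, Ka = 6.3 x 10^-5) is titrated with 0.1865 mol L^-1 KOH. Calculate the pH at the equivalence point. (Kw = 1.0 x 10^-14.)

8.65

n(C6H5COOH) = 0.3826 x 0.01743 = 0.006669 mol; V(KOH) at equivalence = 0.006669/0.1865 = 0.03576 L.
At equivalence all the acid is converted to C6H5COO-; total volume = 0.01743 + 0.03576 = 0.05319 L, so [C6H5COO-] = 0.006669/0.05319 = 0.1254 M.
Kb = Kw/Ka = 1.0e-14 / 6.3 x 10^-5 = 1.59e-10.
[OH^-] = sqrt(Kb x [C6H5COO-]) = sqrt(1.59e-10 x 0.1254) = 4.46e-6 M.
pOH = 5.35, so pH = 14.00 - 5.35 = 8.65.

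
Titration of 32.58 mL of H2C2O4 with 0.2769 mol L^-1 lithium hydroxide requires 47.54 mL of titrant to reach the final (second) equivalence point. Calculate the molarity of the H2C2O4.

0.202 M

n(LiOH) = 0.2769 x 0.04754 = 0.01316 mol.
At the final (second) equivalence point, 2 mol OH^- react per mol H2C2O4, so n(H2C2O4) = 0.01316 / 2 = 0.006582 mol.
[H2C2O4] = 0.006582 / 0.03258 L = 0.202 M.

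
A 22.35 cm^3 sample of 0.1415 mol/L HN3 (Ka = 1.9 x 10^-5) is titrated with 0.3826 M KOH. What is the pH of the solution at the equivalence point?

8.87

n(HN3) = 0.1415 x 0.02235 = 0.003163 mol; V(KOH) at equivalence = 0.003163/0.3826 = 0.008266 L.
At equivalence all the acid is converted to N3-; total volume = 0.02235 + 0.008266 = 0.03062 L, so [N3-] = 0.003163/0.03062 = 0.1033 M.
Kb = Kw/Ka = 1.0e-14 / 1.9 x 10^-5 = 5.26e-10.
[OH^-] = sqrt(Kb x [N3-]) = sqrt(5.26e-10 x 0.1033) = 7.37e-6 M.
pOH = 5.13, so pH = 14.00 - 5.13 = 8.87.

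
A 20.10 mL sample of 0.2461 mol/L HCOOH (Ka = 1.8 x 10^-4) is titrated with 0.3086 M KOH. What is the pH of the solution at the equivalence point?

n(HCOOH) = 0.2461 x 0.02010 = 0.004947 mol; V(KOH) at equivalence = 0.004947/0.3086 = 0.01603 L.
At equivalence all the acid is converted to HCOO-; total volume = 0.02010 + 0.01603 = 0.03613 L, so [HCOO-] = 0.004947/0.03613 = 0.1369 M.
Kb = Kw/Ka = 1.0e-14 / 1.8 x 10^-4 = 5.56e-11.
[OH^-] = sqrt(Kb x [HCOO-]) = sqrt(5.56e-11 x 0.1369) = 2.76e-6 M.
pOH = 5.56, so pH = 14.00 - 5.56 = 8.44.

8.44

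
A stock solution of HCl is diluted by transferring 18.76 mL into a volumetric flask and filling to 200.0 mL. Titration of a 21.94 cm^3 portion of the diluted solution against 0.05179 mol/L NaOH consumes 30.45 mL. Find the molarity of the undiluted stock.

0.766 M

n(NaOH) = 0.05179 x 0.03045 = 0.001577 mol.
n(HCl) in the aliquot = 0.001577 mol.
[diluted HCl] = 0.001577 / 0.02194 = 0.07188 M.
Dilution factor = 200.0/18.76 = 10.66, so [stock] = 0.07188 x 10.66 = 0.766 M.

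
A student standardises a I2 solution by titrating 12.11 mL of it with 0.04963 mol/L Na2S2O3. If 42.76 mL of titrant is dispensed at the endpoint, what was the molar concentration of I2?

0.0876 M

n(Na2S2O3) = 0.04963 x 0.04276 = 0.002122 mol.
From the balanced equation, 2 mol Na2S2O3 reacts with 1 mol I2, so n(I2) = 0.002122 x 1/2 = 0.001061 mol.
[I2] = 0.001061 / 0.01211 L = 0.0876 M.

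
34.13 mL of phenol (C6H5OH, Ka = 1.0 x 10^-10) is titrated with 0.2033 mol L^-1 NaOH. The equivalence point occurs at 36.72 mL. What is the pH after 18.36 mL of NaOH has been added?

18.36 mL is exactly half the equivalence volume (36.72/2), i.e. the half-equivalence point.
There, n(HA) = n(A^-), so pH = pKa = -log(1.0 x 10^-10) = 10.00.

10.00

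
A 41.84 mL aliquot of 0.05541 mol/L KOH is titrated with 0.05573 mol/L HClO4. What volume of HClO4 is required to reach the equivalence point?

n(KOH) = 0.05541 mol/L x 0.04184 L = 0.002318 mol.
At equivalence n(HClO4) = n(KOH) = 0.002318 mol.
V(HClO4) = 0.002318 / 0.05573 = 0.04160 L = 41.6 mL.

41.6 mL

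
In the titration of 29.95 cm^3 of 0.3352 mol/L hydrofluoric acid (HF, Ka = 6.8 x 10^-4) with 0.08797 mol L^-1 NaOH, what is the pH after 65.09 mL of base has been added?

Initial n(HF) = 0.3352 x 0.02995 = 0.01004 mol.
n(NaOH) added = 0.08797 x 0.06509 = 0.005726 mol, converting that many moles of HF to F-.
Remaining n(HF) = 0.004313 mol; n(F-) = 0.005726 mol.
By Henderson-Hasselbalch, pH = pKa + log([A^-]/[HA]) = 3.17 + log(0.005726/0.004313) = 3.17 + (+0.12) = 3.29.

3.29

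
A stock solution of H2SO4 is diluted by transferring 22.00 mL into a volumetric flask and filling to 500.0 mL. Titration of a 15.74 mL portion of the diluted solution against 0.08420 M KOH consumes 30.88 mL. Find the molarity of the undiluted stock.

1.88 M

n(KOH) = 0.08420 x 0.03088 = 0.002600 mol.
n(H2SO4) in the aliquot = 0.002600 x 1/2 = 0.001300 mol.
[diluted H2SO4] = 0.001300 / 0.01574 = 0.08260 M.
Dilution factor = 500.0/22.00 = 22.73, so [stock] = 0.08260 x 22.73 = 1.88 M.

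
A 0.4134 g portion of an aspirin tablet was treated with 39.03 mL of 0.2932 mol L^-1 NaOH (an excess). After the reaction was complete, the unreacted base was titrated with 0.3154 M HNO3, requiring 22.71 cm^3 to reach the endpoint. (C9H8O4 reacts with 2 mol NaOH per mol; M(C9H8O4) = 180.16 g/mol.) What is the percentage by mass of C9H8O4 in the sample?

Total n(NaOH) added = 0.2932 x 0.03903 = 0.01144 mol.
n(HNO3) used = 0.3154 x 0.02271 = 0.007163 mol, which equals the excess n(NaOH).
So n(NaOH) consumed by the sample = 0.01144 - 0.007163 = 0.004281 mol.
n(C9H8O4) = 0.004281 / 2 = 0.002140 mol.
mass C9H8O4 = 0.002140 x 180.16 = 0.3856 g, so %C9H8O4 = 0.3856/0.4134 x 100 = 93.3%.

93.3%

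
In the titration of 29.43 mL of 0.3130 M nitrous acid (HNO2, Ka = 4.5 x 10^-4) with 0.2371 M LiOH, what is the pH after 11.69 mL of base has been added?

2.98

Initial n(HNO2) = 0.3130 x 0.02943 = 0.009212 mol.
n(LiOH) added = 0.2371 x 0.01169 = 0.002772 mol, converting that many moles of HNO2 to NO2-.
Remaining n(HNO2) = 0.006440 mol; n(NO2-) = 0.002772 mol.
By Henderson-Hasselbalch, pH = pKa + log([A^-]/[HA]) = 3.35 + log(0.002772/0.006440) = 3.35 + (-0.37) = 2.98.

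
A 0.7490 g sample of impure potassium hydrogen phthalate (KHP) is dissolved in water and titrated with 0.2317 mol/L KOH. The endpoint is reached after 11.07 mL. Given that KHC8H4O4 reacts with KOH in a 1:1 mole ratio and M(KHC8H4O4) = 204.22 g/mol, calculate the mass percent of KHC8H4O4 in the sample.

69.9%

n(KOH) = 0.2317 x 0.01107 = 0.002565 mol.
n(KHC8H4O4) = 0.002565 / 1 = 0.002565 mol.
mass of KHC8H4O4 = 0.002565 x 204.22 = 0.5238 g.
% purity = 0.5238 / 0.7490 x 100 = 69.9%.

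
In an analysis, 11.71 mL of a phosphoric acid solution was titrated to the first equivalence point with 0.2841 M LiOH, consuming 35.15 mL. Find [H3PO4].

0.853 M

n(LiOH) = 0.2841 x 0.03515 = 0.009986 mol.
At the first equivalence point, 1 mol OH^- react per mol H3PO4, so n(H3PO4) = 0.009986 / 1 = 0.009986 mol.
[H3PO4] = 0.009986 / 0.01171 L = 0.853 M.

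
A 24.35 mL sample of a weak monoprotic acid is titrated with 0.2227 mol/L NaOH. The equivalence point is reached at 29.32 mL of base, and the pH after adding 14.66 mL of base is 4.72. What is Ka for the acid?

14.66 mL is half of the equivalence volume, so this is the half-equivalence point where [HA] = [A^-].
At half-equivalence pH = pKa, so pKa = 4.72.
Ka = 10^(-4.72) = 1.9 x 10^-5.

1.9 x 10^-5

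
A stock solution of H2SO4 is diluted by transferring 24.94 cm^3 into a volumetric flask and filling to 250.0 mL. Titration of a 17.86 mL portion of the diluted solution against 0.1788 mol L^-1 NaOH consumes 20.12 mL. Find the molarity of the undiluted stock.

n(NaOH) = 0.1788 x 0.02012 = 0.003597 mol.
n(H2SO4) in the aliquot = 0.003597 x 1/2 = 0.001799 mol.
[diluted H2SO4] = 0.001799 / 0.01786 = 0.1007 M.
Dilution factor = 250.0/24.94 = 10.02, so [stock] = 0.1007 x 10.02 = 1.01 M.

1.01 M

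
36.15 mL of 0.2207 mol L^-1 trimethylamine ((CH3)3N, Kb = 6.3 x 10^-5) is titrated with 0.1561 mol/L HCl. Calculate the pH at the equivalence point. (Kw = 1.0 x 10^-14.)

5.42

n((CH3)3N) = 0.2207 x 0.03615 = 0.007978 mol; V(HCl) at equivalence = 0.007978/0.1561 = 0.05111 L.
At equivalence the base is fully converted to (CH3)3NH+; total volume = 0.08726 L, so [(CH3)3NH+] = 0.007978/0.08726 = 0.09143 M.
Ka((CH3)3NH+) = Kw/Kb = 1.0e-14 / 6.3 x 10^-5 = 1.59e-10.
[H^+] = sqrt(Ka x [(CH3)3NH+]) = sqrt(1.59e-10 x 0.09143) = 3.81e-6 M.
pH = -log(3.81e-6) = 5.42.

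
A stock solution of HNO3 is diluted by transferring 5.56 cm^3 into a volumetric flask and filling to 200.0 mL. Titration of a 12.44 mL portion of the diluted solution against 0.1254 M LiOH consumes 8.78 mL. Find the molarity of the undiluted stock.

n(LiOH) = 0.1254 x 0.008780 = 0.001101 mol.
n(HNO3) in the aliquot = 0.001101 mol.
[diluted HNO3] = 0.001101 / 0.01244 = 0.08851 M.
Dilution factor = 200.0/5.560 = 35.97, so [stock] = 0.08851 x 35.97 = 3.18 M.

3.18 M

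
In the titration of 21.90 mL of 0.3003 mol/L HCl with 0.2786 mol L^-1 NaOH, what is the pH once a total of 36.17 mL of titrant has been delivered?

12.78

n(acid) = 0.3003 x 0.02190 = 0.006577 mol; n(NaOH) added = 0.2786 x 0.03617 = 0.01008 mol.
Base is in excess by 0.01008 - 0.006577 = 0.003500 mol in a total volume of 0.05807 L.
[OH^-] = 0.003500/0.05807 = 0.06028 M, so pOH = 1.22 and pH = 14.00 - 1.22 = 12.78.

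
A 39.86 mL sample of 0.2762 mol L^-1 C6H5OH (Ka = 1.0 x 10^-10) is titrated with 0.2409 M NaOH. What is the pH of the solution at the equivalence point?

n(C6H5OH) = 0.2762 x 0.03986 = 0.01101 mol; V(NaOH) at equivalence = 0.01101/0.2409 = 0.04570 L.
At equivalence all the acid is converted to C6H5O-; total volume = 0.03986 + 0.04570 = 0.08556 L, so [C6H5O-] = 0.01101/0.08556 = 0.1287 M.
Kb = Kw/Ka = 1.0e-14 / 1.0 x 10^-10 = 0.000100.
[OH^-] = sqrt(Kb x [C6H5O-]) = sqrt(0.000100 x 0.1287) = 0.00359 M.
pOH = 2.45, so pH = 14.00 - 2.45 = 11.55.

11.55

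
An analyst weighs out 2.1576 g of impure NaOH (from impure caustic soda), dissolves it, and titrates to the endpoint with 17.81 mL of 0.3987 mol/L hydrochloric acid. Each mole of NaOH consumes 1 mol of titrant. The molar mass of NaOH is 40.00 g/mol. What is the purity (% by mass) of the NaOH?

n(HCl) = 0.3987 x 0.01781 = 0.007101 mol.
n(NaOH) = 0.007101 / 1 = 0.007101 mol.
mass of NaOH = 0.007101 x 40.00 = 0.2840 g.
% purity = 0.2840 / 2.1576 x 100 = 13.2%.

13.2%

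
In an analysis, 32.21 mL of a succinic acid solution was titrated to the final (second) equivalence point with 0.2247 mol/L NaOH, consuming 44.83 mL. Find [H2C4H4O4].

0.156 M

n(NaOH) = 0.2247 x 0.04483 = 0.01007 mol.
At the final (second) equivalence point, 2 mol OH^- react per mol H2C4H4O4, so n(H2C4H4O4) = 0.01007 / 2 = 0.005037 mol.
[H2C4H4O4] = 0.005037 / 0.03221 L = 0.156 M.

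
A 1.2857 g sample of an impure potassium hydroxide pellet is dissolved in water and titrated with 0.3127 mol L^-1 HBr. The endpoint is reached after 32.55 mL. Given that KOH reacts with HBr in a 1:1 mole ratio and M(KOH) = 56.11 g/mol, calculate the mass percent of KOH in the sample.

44.4%

n(HBr) = 0.3127 x 0.03255 = 0.01018 mol.
n(KOH) = 0.01018 / 1 = 0.01018 mol.
mass of KOH = 0.01018 x 56.11 = 0.5711 g.
% purity = 0.5711 / 1.2857 x 100 = 44.4%.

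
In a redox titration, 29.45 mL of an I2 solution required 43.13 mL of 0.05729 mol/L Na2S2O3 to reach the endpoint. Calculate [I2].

n(Na2S2O3) = 0.05729 x 0.04313 = 0.002471 mol.
From the balanced equation, 2 mol Na2S2O3 reacts with 1 mol I2, so n(I2) = 0.002471 x 1/2 = 0.001235 mol.
[I2] = 0.001235 / 0.02945 L = 0.0420 M.

0.0420 M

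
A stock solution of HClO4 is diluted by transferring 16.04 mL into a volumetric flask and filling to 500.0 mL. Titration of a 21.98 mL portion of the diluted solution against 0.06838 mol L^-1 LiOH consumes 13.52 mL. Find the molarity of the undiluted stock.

1.31 M

n(LiOH) = 0.06838 x 0.01352 = 0.0009245 mol.
n(HClO4) in the aliquot = 0.0009245 mol.
[diluted HClO4] = 0.0009245 / 0.02198 = 0.04206 M.
Dilution factor = 500.0/16.04 = 31.17, so [stock] = 0.04206 x 31.17 = 1.31 M.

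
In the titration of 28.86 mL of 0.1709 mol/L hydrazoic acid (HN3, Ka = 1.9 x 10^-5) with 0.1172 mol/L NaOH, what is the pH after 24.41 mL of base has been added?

Initial n(HN3) = 0.1709 x 0.02886 = 0.004932 mol.
n(NaOH) added = 0.1172 x 0.02441 = 0.002861 mol, converting that many moles of HN3 to N3-.
Remaining n(HN3) = 0.002071 mol; n(N3-) = 0.002861 mol.
By Henderson-Hasselbalch, pH = pKa + log([A^-]/[HA]) = 4.72 + log(0.002861/0.002071) = 4.72 + (+0.14) = 4.86.

4.86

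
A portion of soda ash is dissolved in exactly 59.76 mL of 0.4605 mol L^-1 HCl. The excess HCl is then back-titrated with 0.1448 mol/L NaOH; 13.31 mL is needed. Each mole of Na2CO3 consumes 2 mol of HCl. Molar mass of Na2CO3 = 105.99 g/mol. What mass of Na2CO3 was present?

Total n(HCl) added = 0.4605 x 0.05976 = 0.02752 mol.
n(NaOH) used = 0.1448 x 0.01331 = 0.001927 mol, which equals the excess n(HCl).
So n(HCl) consumed by the sample = 0.02752 - 0.001927 = 0.02559 mol.
n(Na2CO3) = 0.02559 / 2 = 0.01280 mol.
mass = 0.01280 mol x 105.99 g/mol = 1.36 g.

1.36 g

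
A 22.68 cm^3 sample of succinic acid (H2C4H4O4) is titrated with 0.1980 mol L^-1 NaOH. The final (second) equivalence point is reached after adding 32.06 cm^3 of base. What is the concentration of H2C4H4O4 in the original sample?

n(NaOH) = 0.1980 x 0.03206 = 0.006348 mol.
At the final (second) equivalence point, 2 mol OH^- react per mol H2C4H4O4, so n(H2C4H4O4) = 0.006348 / 2 = 0.003174 mol.
[H2C4H4O4] = 0.003174 / 0.02268 L = 0.140 M.

0.140 M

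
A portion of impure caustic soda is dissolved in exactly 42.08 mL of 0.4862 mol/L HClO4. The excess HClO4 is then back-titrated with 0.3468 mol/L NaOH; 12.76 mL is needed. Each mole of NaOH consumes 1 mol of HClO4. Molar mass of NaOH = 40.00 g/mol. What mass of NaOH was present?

0.641 g

Total n(HClO4) added = 0.4862 x 0.04208 = 0.02046 mol.
n(NaOH) used = 0.3468 x 0.01276 = 0.004425 mol, which equals the excess n(HClO4).
So n(HClO4) consumed by the sample = 0.02046 - 0.004425 = 0.01603 mol.
n(NaOH) = 0.01603 / 1 = 0.01603 mol.
mass = 0.01603 mol x 40.00 g/mol = 0.641 g.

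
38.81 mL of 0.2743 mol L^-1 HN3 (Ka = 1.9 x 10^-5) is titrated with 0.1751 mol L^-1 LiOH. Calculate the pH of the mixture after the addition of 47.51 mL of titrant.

Initial n(HN3) = 0.2743 x 0.03881 = 0.01065 mol.
n(LiOH) added = 0.1751 x 0.04751 = 0.008319 mol, converting that many moles of HN3 to N3-.
Remaining n(HN3) = 0.002327 mol; n(N3-) = 0.008319 mol.
By Henderson-Hasselbalch, pH = pKa + log([A^-]/[HA]) = 4.72 + log(0.008319/0.002327) = 4.72 + (+0.55) = 5.27.

5.27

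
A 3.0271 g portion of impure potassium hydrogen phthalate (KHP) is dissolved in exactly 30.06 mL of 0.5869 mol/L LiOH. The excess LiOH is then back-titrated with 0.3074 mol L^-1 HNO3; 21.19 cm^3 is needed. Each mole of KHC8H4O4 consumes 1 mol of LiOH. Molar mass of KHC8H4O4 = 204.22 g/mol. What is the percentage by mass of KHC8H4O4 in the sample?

Total n(LiOH) added = 0.5869 x 0.03006 = 0.01764 mol.
n(HNO3) used = 0.3074 x 0.02119 = 0.006514 mol, which equals the excess n(LiOH).
So n(LiOH) consumed by the sample = 0.01764 - 0.006514 = 0.01113 mol.
n(KHC8H4O4) = 0.01113 / 1 = 0.01113 mol.
mass KHC8H4O4 = 0.01113 x 204.22 = 2.273 g, so %KHC8H4O4 = 2.273/3.0271 x 100 = 75.1%.

75.1%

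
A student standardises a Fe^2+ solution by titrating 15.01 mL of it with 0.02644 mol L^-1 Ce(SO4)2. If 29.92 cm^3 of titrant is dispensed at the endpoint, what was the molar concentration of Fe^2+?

0.0527 M

n(Ce(SO4)2) = 0.02644 x 0.02992 = 0.0007911 mol.
From the balanced equation, 1 mol Ce(SO4)2 reacts with 1 mol Fe^2+, so n(Fe^2+) = 0.0007911 x 1/1 = 0.0007911 mol.
[Fe^2+] = 0.0007911 / 0.01501 L = 0.0527 M.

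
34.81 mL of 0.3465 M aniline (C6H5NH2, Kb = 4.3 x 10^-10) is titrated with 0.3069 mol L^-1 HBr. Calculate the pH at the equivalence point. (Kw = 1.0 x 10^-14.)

n(C6H5NH2) = 0.3465 x 0.03481 = 0.01206 mol; V(HBr) at equivalence = 0.01206/0.3069 = 0.03930 L.
At equivalence the base is fully converted to C6H5NH3+; total volume = 0.07411 L, so [C6H5NH3+] = 0.01206/0.07411 = 0.1627 M.
Ka(C6H5NH3+) = Kw/Kb = 1.0e-14 / 4.3 x 10^-10 = 2.33e-5.
[H^+] = sqrt(Ka x [C6H5NH3+]) = sqrt(2.33e-5 x 0.1627) = 0.00195 M.
pH = -log(0.00195) = 2.71.

2.71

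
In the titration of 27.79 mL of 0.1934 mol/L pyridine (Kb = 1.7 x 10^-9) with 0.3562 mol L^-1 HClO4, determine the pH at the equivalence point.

n(C5H5N) = 0.1934 x 0.02779 = 0.005375 mol; V(HClO4) at equivalence = 0.005375/0.3562 = 0.01509 L.
At equivalence the base is fully converted to C5H5NH+; total volume = 0.04288 L, so [C5H5NH+] = 0.005375/0.04288 = 0.1253 M.
Ka(C5H5NH+) = Kw/Kb = 1.0e-14 / 1.7 x 10^-9 = 5.88e-6.
[H^+] = sqrt(Ka x [C5H5NH+]) = sqrt(5.88e-6 x 0.1253) = 0.000859 M.
pH = -log(0.000859) = 3.07.

3.07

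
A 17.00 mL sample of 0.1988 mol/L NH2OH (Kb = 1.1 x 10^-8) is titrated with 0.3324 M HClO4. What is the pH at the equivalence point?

3.47

n(NH2OH) = 0.1988 x 0.01700 = 0.003380 mol; V(HClO4) at equivalence = 0.003380/0.3324 = 0.01017 L.
At equivalence the base is fully converted to NH3OH+; total volume = 0.02717 L, so [NH3OH+] = 0.003380/0.02717 = 0.1244 M.
Ka(NH3OH+) = Kw/Kb = 1.0e-14 / 1.1 x 10^-8 = 9.09e-7.
[H^+] = sqrt(Ka x [NH3OH+]) = sqrt(9.09e-7 x 0.1244) = 0.000336 M.
pH = -log(0.000336) = 3.47.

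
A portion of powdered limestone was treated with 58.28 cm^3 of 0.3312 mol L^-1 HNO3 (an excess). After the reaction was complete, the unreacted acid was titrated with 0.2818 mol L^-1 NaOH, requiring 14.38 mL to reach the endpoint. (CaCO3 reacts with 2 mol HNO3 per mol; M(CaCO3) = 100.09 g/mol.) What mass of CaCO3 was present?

Total n(HNO3) added = 0.3312 x 0.05828 = 0.01930 mol.
n(NaOH) used = 0.2818 x 0.01438 = 0.004052 mol, which equals the excess n(HNO3).
So n(HNO3) consumed by the sample = 0.01930 - 0.004052 = 0.01525 mol.
n(CaCO3) = 0.01525 / 2 = 0.007625 mol.
mass = 0.007625 mol x 100.09 g/mol = 0.763 g.

0.763 g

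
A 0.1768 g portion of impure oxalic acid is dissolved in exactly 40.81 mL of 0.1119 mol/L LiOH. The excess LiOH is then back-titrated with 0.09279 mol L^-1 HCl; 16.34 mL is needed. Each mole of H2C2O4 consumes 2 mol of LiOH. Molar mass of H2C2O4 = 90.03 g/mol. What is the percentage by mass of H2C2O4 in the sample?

Total n(LiOH) added = 0.1119 x 0.04081 = 0.004567 mol.
n(HCl) used = 0.09279 x 0.01634 = 0.001516 mol, which equals the excess n(LiOH).
So n(LiOH) consumed by the sample = 0.004567 - 0.001516 = 0.003050 mol.
n(H2C2O4) = 0.003050 / 2 = 0.001525 mol.
mass H2C2O4 = 0.001525 x 90.03 = 0.1373 g, so %H2C2O4 = 0.1373/0.1768 x 100 = 77.7%.

77.7%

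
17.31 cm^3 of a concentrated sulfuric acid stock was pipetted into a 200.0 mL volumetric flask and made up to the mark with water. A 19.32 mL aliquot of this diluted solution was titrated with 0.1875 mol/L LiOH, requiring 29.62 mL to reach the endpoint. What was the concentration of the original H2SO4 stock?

n(LiOH) = 0.1875 x 0.02962 = 0.005554 mol.
n(H2SO4) in the aliquot = 0.005554 x 1/2 = 0.002777 mol.
[diluted H2SO4] = 0.002777 / 0.01932 = 0.1437 M.
Dilution factor = 200.0/17.31 = 11.55, so [stock] = 0.1437 x 11.55 = 1.66 M.

1.66 M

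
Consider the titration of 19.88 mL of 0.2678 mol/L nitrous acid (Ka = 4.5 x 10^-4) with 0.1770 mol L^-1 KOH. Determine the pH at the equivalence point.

n(HNO2) = 0.2678 x 0.01988 = 0.005324 mol; V(KOH) at equivalence = 0.005324/0.1770 = 0.03008 L.
At equivalence all the acid is converted to NO2-; total volume = 0.01988 + 0.03008 = 0.04996 L, so [NO2-] = 0.005324/0.04996 = 0.1066 M.
Kb = Kw/Ka = 1.0e-14 / 4.5 x 10^-4 = 2.22e-11.
[OH^-] = sqrt(Kb x [NO2-]) = sqrt(2.22e-11 x 0.1066) = 1.54e-6 M.
pOH = 5.81, so pH = 14.00 - 5.81 = 8.19.

8.19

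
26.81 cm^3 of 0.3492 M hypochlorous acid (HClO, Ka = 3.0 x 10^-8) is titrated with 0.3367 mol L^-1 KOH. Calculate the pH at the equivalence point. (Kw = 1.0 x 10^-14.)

10.38

n(HClO) = 0.3492 x 0.02681 = 0.009362 mol; V(KOH) at equivalence = 0.009362/0.3367 = 0.02781 L.
At equivalence all the acid is converted to ClO-; total volume = 0.02681 + 0.02781 = 0.05462 L, so [ClO-] = 0.009362/0.05462 = 0.1714 M.
Kb = Kw/Ka = 1.0e-14 / 3.0 x 10^-8 = 3.33e-7.
[OH^-] = sqrt(Kb x [ClO-]) = sqrt(3.33e-7 x 0.1714) = 0.000239 M.
pOH = 3.62, so pH = 14.00 - 3.62 = 10.38.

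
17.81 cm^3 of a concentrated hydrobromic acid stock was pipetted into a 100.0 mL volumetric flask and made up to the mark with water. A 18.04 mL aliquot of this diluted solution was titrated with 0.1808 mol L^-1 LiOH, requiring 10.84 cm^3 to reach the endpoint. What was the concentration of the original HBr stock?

0.610 M

n(LiOH) = 0.1808 x 0.01084 = 0.001960 mol.
n(HBr) in the aliquot = 0.001960 mol.
[diluted HBr] = 0.001960 / 0.01804 = 0.1086 M.
Dilution factor = 100.0/17.81 = 5.615, so [stock] = 0.1086 x 5.615 = 0.610 M.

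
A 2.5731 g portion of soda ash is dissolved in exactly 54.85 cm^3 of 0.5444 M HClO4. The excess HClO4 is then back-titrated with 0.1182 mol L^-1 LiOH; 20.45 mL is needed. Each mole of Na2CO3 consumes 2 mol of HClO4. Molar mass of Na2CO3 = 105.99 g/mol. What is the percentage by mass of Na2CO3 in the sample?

56.5%

Total n(HClO4) added = 0.5444 x 0.05485 = 0.02986 mol.
n(LiOH) used = 0.1182 x 0.02045 = 0.002417 mol, which equals the excess n(HClO4).
So n(HClO4) consumed by the sample = 0.02986 - 0.002417 = 0.02744 mol.
n(Na2CO3) = 0.02744 / 2 = 0.01372 mol.
mass Na2CO3 = 0.01372 x 105.99 = 1.454 g, so %Na2CO3 = 1.454/2.5731 x 100 = 56.5%.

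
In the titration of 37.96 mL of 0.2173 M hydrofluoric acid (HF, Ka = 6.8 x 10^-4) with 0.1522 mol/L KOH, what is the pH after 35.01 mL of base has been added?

3.43

Initial n(HF) = 0.2173 x 0.03796 = 0.008249 mol.
n(KOH) added = 0.1522 x 0.03501 = 0.005329 mol, converting that many moles of HF to F-.
Remaining n(HF) = 0.002920 mol; n(F-) = 0.005329 mol.
By Henderson-Hasselbalch, pH = pKa + log([A^-]/[HA]) = 3.17 + log(0.005329/0.002920) = 3.17 + (+0.26) = 3.43.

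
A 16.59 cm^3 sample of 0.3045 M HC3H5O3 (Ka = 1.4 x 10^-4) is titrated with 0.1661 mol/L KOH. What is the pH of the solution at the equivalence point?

8.44

n(HC3H5O3) = 0.3045 x 0.01659 = 0.005052 mol; V(KOH) at equivalence = 0.005052/0.1661 = 0.03041 L.
At equivalence all the acid is converted to C3H5O3-; total volume = 0.01659 + 0.03041 = 0.04700 L, so [C3H5O3-] = 0.005052/0.04700 = 0.1075 M.
Kb = Kw/Ka = 1.0e-14 / 1.4 x 10^-4 = 7.14e-11.
[OH^-] = sqrt(Kb x [C3H5O3-]) = sqrt(7.14e-11 x 0.1075) = 2.77e-6 M.
pOH = 5.56, so pH = 14.00 - 5.56 = 8.44.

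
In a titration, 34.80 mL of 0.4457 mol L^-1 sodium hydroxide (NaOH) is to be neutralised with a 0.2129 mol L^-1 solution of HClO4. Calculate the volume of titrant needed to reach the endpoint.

72.9 mL

n(NaOH) = 0.4457 mol/L x 0.03480 L = 0.01551 mol.
At equivalence n(HClO4) = n(NaOH) = 0.01551 mol.
V(HClO4) = 0.01551 / 0.2129 = 0.07285 L = 72.9 mL.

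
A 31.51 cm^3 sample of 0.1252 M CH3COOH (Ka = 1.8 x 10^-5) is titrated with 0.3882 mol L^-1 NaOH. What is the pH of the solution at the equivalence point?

n(CH3COOH) = 0.1252 x 0.03151 = 0.003945 mol; V(NaOH) at equivalence = 0.003945/0.3882 = 0.01016 L.
At equivalence all the acid is converted to CH3COO-; total volume = 0.03151 + 0.01016 = 0.04167 L, so [CH3COO-] = 0.003945/0.04167 = 0.09467 M.
Kb = Kw/Ka = 1.0e-14 / 1.8 x 10^-5 = 5.56e-10.
[OH^-] = sqrt(Kb x [CH3COO-]) = sqrt(5.56e-10 x 0.09467) = 7.25e-6 M.
pOH = 5.14, so pH = 14.00 - 5.14 = 8.86.

8.86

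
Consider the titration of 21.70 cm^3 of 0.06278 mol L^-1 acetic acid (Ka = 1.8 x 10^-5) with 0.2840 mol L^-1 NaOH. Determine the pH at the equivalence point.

n(CH3COOH) = 0.06278 x 0.02170 = 0.001362 mol; V(NaOH) at equivalence = 0.001362/0.2840 = 0.004797 L.
At equivalence all the acid is converted to CH3COO-; total volume = 0.02170 + 0.004797 = 0.02650 L, so [CH3COO-] = 0.001362/0.02650 = 0.05141 M.
Kb = Kw/Ka = 1.0e-14 / 1.8 x 10^-5 = 5.56e-10.
[OH^-] = sqrt(Kb x [CH3COO-]) = sqrt(5.56e-10 x 0.05141) = 5.34e-6 M.
pOH = 5.27, so pH = 14.00 - 5.27 = 8.73.

8.73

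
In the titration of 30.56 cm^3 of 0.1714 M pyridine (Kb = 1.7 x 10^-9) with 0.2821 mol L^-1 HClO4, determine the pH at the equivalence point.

n(C5H5N) = 0.1714 x 0.03056 = 0.005238 mol; V(HClO4) at equivalence = 0.005238/0.2821 = 0.01857 L.
At equivalence the base is fully converted to C5H5NH+; total volume = 0.04913 L, so [C5H5NH+] = 0.005238/0.04913 = 0.1066 M.
Ka(C5H5NH+) = Kw/Kb = 1.0e-14 / 1.7 x 10^-9 = 5.88e-6.
[H^+] = sqrt(Ka x [C5H5NH+]) = sqrt(5.88e-6 x 0.1066) = 0.000792 M.
pH = -log(0.000792) = 3.10.

3.10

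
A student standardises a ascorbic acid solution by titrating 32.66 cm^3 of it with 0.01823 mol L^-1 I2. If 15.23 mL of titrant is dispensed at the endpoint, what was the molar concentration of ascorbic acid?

0.00850 M

n(I2) = 0.01823 x 0.01523 = 0.0002776 mol.
From the balanced equation, 1 mol I2 reacts with 1 mol ascorbic acid, so n(ascorbic acid) = 0.0002776 x 1/1 = 0.0002776 mol.
[ascorbic acid] = 0.0002776 / 0.03266 L = 0.00850 M.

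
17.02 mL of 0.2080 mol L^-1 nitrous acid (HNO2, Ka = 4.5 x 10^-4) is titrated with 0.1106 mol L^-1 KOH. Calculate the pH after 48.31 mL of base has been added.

12.44

n(acid) = 0.2080 x 0.01702 = 0.003540 mol; n(KOH) added = 0.1106 x 0.04831 = 0.005343 mol.
Base is in excess by 0.005343 - 0.003540 = 0.001803 mol in a total volume of 0.06533 L.
[OH^-] = 0.001803/0.06533 = 0.02760 M, so pOH = 1.56 and pH = 14.00 - 1.56 = 12.44.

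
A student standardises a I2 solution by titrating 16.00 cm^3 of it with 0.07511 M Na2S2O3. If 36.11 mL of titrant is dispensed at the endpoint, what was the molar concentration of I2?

0.0848 M

n(Na2S2O3) = 0.07511 x 0.03611 = 0.002712 mol.
From the balanced equation, 2 mol Na2S2O3 reacts with 1 mol I2, so n(I2) = 0.002712 x 1/2 = 0.001356 mol.
[I2] = 0.001356 / 0.01600 L = 0.0848 M.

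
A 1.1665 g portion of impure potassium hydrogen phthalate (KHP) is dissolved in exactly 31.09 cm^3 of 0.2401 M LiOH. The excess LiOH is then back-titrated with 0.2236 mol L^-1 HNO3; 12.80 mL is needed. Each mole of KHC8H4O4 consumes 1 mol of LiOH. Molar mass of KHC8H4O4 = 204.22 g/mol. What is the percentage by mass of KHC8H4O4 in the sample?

Total n(LiOH) added = 0.2401 x 0.03109 = 0.007465 mol.
n(HNO3) used = 0.2236 x 0.01280 = 0.002862 mol, which equals the excess n(LiOH).
So n(LiOH) consumed by the sample = 0.007465 - 0.002862 = 0.004603 mol.
n(KHC8H4O4) = 0.004603 / 1 = 0.004603 mol.
mass KHC8H4O4 = 0.004603 x 204.22 = 0.9399 g, so %KHC8H4O4 = 0.9399/1.1665 x 100 = 80.6%.

80.6%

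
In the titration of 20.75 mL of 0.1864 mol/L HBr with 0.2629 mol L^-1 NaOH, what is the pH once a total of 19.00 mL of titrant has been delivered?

12.45

n(acid) = 0.1864 x 0.02075 = 0.003868 mol; n(NaOH) added = 0.2629 x 0.01900 = 0.004995 mol.
Base is in excess by 0.004995 - 0.003868 = 0.001127 mol in a total volume of 0.03975 L.
[OH^-] = 0.001127/0.03975 = 0.02836 M, so pOH = 1.55 and pH = 14.00 - 1.55 = 12.45.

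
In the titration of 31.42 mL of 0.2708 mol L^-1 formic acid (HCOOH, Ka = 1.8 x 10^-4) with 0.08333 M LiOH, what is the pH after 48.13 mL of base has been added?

3.69

Initial n(HCOOH) = 0.2708 x 0.03142 = 0.008509 mol.
n(LiOH) added = 0.08333 x 0.04813 = 0.004011 mol, converting that many moles of HCOOH to HCOO-.
Remaining n(HCOOH) = 0.004498 mol; n(HCOO-) = 0.004011 mol.
By Henderson-Hasselbalch, pH = pKa + log([A^-]/[HA]) = 3.74 + log(0.004011/0.004498) = 3.74 + (-0.05) = 3.69.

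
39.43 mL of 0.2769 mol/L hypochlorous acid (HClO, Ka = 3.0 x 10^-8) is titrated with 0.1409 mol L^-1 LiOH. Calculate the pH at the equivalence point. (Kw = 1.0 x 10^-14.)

10.25

n(HClO) = 0.2769 x 0.03943 = 0.01092 mol; V(LiOH) at equivalence = 0.01092/0.1409 = 0.07749 L.
At equivalence all the acid is converted to ClO-; total volume = 0.03943 + 0.07749 = 0.1169 L, so [ClO-] = 0.01092/0.1169 = 0.09338 M.
Kb = Kw/Ka = 1.0e-14 / 3.0 x 10^-8 = 3.33e-7.
[OH^-] = sqrt(Kb x [ClO-]) = sqrt(3.33e-7 x 0.09338) = 0.000176 M.
pOH = 3.75, so pH = 14.00 - 3.75 = 10.25.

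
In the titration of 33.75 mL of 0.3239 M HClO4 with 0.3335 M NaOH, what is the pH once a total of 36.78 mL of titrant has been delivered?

n(acid) = 0.3239 x 0.03375 = 0.01093 mol; n(NaOH) added = 0.3335 x 0.03678 = 0.01227 mol.
Base is in excess by 0.01227 - 0.01093 = 0.001335 mol in a total volume of 0.07053 L.
[OH^-] = 0.001335/0.07053 = 0.01892 M, so pOH = 1.72 and pH = 14.00 - 1.72 = 12.28.

12.28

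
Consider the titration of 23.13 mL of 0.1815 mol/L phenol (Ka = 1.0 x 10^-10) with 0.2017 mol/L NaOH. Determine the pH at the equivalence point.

11.49

n(C6H5OH) = 0.1815 x 0.02313 = 0.004198 mol; V(NaOH) at equivalence = 0.004198/0.2017 = 0.02081 L.
At equivalence all the acid is converted to C6H5O-; total volume = 0.02313 + 0.02081 = 0.04394 L, so [C6H5O-] = 0.004198/0.04394 = 0.09553 M.
Kb = Kw/Ka = 1.0e-14 / 1.0 x 10^-10 = 0.000100.
[OH^-] = sqrt(Kb x [C6H5O-]) = sqrt(0.000100 x 0.09553) = 0.00309 M.
pOH = 2.51, so pH = 14.00 - 2.51 = 11.49.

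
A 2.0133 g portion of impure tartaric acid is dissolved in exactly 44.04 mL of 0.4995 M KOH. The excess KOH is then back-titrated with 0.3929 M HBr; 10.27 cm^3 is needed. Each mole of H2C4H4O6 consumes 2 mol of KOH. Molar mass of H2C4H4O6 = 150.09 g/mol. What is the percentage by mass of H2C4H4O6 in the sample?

Total n(KOH) added = 0.4995 x 0.04404 = 0.02200 mol.
n(HBr) used = 0.3929 x 0.01027 = 0.004035 mol, which equals the excess n(KOH).
So n(KOH) consumed by the sample = 0.02200 - 0.004035 = 0.01796 mol.
n(H2C4H4O6) = 0.01796 / 2 = 0.008981 mol.
mass H2C4H4O6 = 0.008981 x 150.09 = 1.348 g, so %H2C4H4O6 = 1.348/2.0133 x 100 = 67.0%.

67.0%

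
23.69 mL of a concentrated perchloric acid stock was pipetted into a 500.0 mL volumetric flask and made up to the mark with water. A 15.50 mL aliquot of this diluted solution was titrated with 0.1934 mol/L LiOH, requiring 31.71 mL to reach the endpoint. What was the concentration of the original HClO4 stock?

n(LiOH) = 0.1934 x 0.03171 = 0.006133 mol.
n(HClO4) in the aliquot = 0.006133 mol.
[diluted HClO4] = 0.006133 / 0.01550 = 0.3957 M.
Dilution factor = 500.0/23.69 = 21.11, so [stock] = 0.3957 x 21.11 = 8.35 M.

8.35 M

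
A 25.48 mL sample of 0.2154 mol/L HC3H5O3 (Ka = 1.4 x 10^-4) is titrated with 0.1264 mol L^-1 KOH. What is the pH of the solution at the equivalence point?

n(HC3H5O3) = 0.2154 x 0.02548 = 0.005488 mol; V(KOH) at equivalence = 0.005488/0.1264 = 0.04342 L.
At equivalence all the acid is converted to C3H5O3-; total volume = 0.02548 + 0.04342 = 0.06890 L, so [C3H5O3-] = 0.005488/0.06890 = 0.07966 M.
Kb = Kw/Ka = 1.0e-14 / 1.4 x 10^-4 = 7.14e-11.
[OH^-] = sqrt(Kb x [C3H5O3-]) = sqrt(7.14e-11 x 0.07966) = 2.39e-6 M.
pOH = 5.62, so pH = 14.00 - 5.62 = 8.38.

8.38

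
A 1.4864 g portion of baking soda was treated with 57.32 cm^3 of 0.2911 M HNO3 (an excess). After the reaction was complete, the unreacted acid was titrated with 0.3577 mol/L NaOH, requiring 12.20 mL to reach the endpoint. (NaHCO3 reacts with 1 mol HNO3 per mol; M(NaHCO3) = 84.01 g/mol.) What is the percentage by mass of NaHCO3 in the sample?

69.6%

Total n(HNO3) added = 0.2911 x 0.05732 = 0.01669 mol.
n(NaOH) used = 0.3577 x 0.01220 = 0.004364 mol, which equals the excess n(HNO3).
So n(HNO3) consumed by the sample = 0.01669 - 0.004364 = 0.01232 mol.
n(NaHCO3) = 0.01232 / 1 = 0.01232 mol.
mass NaHCO3 = 0.01232 x 84.01 = 1.035 g, so %NaHCO3 = 1.035/1.4864 x 100 = 69.6%.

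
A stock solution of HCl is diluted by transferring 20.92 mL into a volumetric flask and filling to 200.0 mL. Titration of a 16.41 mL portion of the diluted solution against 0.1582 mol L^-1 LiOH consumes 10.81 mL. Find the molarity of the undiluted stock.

n(LiOH) = 0.1582 x 0.01081 = 0.001710 mol.
n(HCl) in the aliquot = 0.001710 mol.
[diluted HCl] = 0.001710 / 0.01641 = 0.1042 M.
Dilution factor = 200.0/20.92 = 9.560, so [stock] = 0.1042 x 9.560 = 0.996 M.

0.996 M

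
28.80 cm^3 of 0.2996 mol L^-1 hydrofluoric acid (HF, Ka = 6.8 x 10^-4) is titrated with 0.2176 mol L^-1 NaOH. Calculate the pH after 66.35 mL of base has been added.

12.79

n(acid) = 0.2996 x 0.02880 = 0.008628 mol; n(NaOH) added = 0.2176 x 0.06635 = 0.01444 mol.
Base is in excess by 0.01444 - 0.008628 = 0.005809 mol in a total volume of 0.09515 L.
[OH^-] = 0.005809/0.09515 = 0.06105 M, so pOH = 1.21 and pH = 14.00 - 1.21 = 12.79.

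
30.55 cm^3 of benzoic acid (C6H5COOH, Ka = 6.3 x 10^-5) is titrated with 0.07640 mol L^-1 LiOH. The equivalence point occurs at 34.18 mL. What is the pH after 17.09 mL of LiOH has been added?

17.09 mL is exactly half the equivalence volume (34.18/2), i.e. the half-equivalence point.
There, n(HA) = n(A^-), so pH = pKa = -log(6.3 x 10^-5) = 4.20.

4.20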